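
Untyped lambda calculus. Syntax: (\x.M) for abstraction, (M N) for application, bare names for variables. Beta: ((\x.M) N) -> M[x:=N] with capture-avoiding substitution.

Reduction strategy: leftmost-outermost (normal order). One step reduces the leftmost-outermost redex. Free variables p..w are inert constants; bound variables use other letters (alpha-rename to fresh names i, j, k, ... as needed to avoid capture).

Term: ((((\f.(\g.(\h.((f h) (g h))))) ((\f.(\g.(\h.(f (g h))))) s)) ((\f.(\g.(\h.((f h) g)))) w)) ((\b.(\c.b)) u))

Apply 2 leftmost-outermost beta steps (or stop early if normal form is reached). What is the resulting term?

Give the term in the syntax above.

Answer: ((\h.((((\f.(\g.(\h.(f (g h))))) s) h) (((\f.(\g.(\h.((f h) g)))) w) h))) ((\b.(\c.b)) u))

Derivation:
Step 0: ((((\f.(\g.(\h.((f h) (g h))))) ((\f.(\g.(\h.(f (g h))))) s)) ((\f.(\g.(\h.((f h) g)))) w)) ((\b.(\c.b)) u))
Step 1: (((\g.(\h.((((\f.(\g.(\h.(f (g h))))) s) h) (g h)))) ((\f.(\g.(\h.((f h) g)))) w)) ((\b.(\c.b)) u))
Step 2: ((\h.((((\f.(\g.(\h.(f (g h))))) s) h) (((\f.(\g.(\h.((f h) g)))) w) h))) ((\b.(\c.b)) u))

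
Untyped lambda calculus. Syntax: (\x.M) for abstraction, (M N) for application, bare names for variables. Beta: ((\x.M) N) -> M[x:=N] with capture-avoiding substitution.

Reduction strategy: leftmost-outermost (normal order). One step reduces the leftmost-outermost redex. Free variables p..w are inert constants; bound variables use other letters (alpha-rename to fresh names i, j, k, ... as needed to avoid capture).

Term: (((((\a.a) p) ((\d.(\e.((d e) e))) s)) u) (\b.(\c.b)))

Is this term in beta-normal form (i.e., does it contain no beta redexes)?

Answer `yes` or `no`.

Answer: no

Derivation:
Term: (((((\a.a) p) ((\d.(\e.((d e) e))) s)) u) (\b.(\c.b)))
Found 2 beta redex(es).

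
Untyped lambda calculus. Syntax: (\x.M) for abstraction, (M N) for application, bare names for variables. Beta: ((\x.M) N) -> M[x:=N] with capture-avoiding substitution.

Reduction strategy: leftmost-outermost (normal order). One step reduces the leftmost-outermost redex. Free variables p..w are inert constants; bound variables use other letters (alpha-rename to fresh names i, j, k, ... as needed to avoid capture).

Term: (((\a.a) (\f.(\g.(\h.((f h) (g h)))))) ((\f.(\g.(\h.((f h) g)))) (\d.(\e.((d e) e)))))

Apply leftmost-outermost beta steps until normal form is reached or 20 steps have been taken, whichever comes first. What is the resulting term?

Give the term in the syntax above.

Answer: (\g.(\h.(((g h) h) h)))

Derivation:
Step 0: (((\a.a) (\f.(\g.(\h.((f h) (g h)))))) ((\f.(\g.(\h.((f h) g)))) (\d.(\e.((d e) e)))))
Step 1: ((\f.(\g.(\h.((f h) (g h))))) ((\f.(\g.(\h.((f h) g)))) (\d.(\e.((d e) e)))))
Step 2: (\g.(\h.((((\f.(\g.(\h.((f h) g)))) (\d.(\e.((d e) e)))) h) (g h))))
Step 3: (\g.(\h.(((\g.(\h.(((\d.(\e.((d e) e))) h) g))) h) (g h))))
Step 4: (\g.(\h.((\i.(((\d.(\e.((d e) e))) i) h)) (g h))))
Step 5: (\g.(\h.(((\d.(\e.((d e) e))) (g h)) h)))
Step 6: (\g.(\h.((\e.(((g h) e) e)) h)))
Step 7: (\g.(\h.(((g h) h) h)))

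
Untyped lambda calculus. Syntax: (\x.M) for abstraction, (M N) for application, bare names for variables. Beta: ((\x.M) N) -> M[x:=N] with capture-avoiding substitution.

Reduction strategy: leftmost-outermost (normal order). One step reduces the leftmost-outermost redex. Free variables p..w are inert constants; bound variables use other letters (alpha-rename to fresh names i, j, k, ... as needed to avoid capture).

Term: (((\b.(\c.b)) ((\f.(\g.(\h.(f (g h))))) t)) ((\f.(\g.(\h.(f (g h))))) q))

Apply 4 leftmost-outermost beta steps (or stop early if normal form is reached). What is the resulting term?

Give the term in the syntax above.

Answer: (\g.(\h.(t (g h))))

Derivation:
Step 0: (((\b.(\c.b)) ((\f.(\g.(\h.(f (g h))))) t)) ((\f.(\g.(\h.(f (g h))))) q))
Step 1: ((\c.((\f.(\g.(\h.(f (g h))))) t)) ((\f.(\g.(\h.(f (g h))))) q))
Step 2: ((\f.(\g.(\h.(f (g h))))) t)
Step 3: (\g.(\h.(t (g h))))
Step 4: (normal form reached)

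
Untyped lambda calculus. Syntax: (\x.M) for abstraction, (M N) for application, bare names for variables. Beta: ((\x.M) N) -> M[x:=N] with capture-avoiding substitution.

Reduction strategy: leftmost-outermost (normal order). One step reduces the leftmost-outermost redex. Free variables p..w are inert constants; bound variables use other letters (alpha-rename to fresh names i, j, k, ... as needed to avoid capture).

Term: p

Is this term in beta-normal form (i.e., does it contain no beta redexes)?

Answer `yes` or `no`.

Term: p
No beta redexes found.

Answer: yes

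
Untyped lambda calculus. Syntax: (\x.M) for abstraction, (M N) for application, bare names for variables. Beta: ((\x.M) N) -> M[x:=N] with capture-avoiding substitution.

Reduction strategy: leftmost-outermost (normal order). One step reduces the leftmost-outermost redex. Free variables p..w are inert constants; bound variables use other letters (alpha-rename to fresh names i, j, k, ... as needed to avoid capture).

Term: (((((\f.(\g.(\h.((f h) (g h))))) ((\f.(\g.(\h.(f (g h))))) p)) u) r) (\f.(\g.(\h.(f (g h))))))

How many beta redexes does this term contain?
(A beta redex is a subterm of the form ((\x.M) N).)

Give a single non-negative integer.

Answer: 2

Derivation:
Term: (((((\f.(\g.(\h.((f h) (g h))))) ((\f.(\g.(\h.(f (g h))))) p)) u) r) (\f.(\g.(\h.(f (g h))))))
  Redex: ((\f.(\g.(\h.((f h) (g h))))) ((\f.(\g.(\h.(f (g h))))) p))
  Redex: ((\f.(\g.(\h.(f (g h))))) p)
Total redexes: 2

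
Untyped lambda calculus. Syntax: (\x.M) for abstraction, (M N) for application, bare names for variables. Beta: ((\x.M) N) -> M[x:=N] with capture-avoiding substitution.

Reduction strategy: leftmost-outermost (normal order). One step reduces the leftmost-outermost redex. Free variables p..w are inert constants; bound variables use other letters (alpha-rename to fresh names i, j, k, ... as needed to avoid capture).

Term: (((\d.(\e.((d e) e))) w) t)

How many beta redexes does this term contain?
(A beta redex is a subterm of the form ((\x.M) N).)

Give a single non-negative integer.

Term: (((\d.(\e.((d e) e))) w) t)
  Redex: ((\d.(\e.((d e) e))) w)
Total redexes: 1

Answer: 1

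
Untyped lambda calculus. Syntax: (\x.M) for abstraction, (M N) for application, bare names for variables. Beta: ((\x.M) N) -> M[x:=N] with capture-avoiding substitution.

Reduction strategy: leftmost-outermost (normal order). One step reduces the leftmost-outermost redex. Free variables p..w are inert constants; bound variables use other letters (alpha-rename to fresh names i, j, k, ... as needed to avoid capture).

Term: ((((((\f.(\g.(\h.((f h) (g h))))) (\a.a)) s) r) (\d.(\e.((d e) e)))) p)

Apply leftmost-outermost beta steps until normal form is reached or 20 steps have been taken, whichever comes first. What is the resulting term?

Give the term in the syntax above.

Step 0: ((((((\f.(\g.(\h.((f h) (g h))))) (\a.a)) s) r) (\d.(\e.((d e) e)))) p)
Step 1: (((((\g.(\h.(((\a.a) h) (g h)))) s) r) (\d.(\e.((d e) e)))) p)
Step 2: ((((\h.(((\a.a) h) (s h))) r) (\d.(\e.((d e) e)))) p)
Step 3: (((((\a.a) r) (s r)) (\d.(\e.((d e) e)))) p)
Step 4: (((r (s r)) (\d.(\e.((d e) e)))) p)

Answer: (((r (s r)) (\d.(\e.((d e) e)))) p)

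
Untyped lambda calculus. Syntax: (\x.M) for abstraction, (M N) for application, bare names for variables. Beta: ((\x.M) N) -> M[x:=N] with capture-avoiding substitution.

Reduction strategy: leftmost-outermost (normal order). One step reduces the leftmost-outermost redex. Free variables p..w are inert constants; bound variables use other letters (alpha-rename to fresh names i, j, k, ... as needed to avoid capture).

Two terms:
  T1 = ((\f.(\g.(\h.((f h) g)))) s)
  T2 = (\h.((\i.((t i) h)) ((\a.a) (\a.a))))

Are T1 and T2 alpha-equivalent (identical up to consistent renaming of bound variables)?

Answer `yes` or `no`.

Answer: no

Derivation:
Term 1: ((\f.(\g.(\h.((f h) g)))) s)
Term 2: (\h.((\i.((t i) h)) ((\a.a) (\a.a))))
Alpha-equivalence: compare structure up to binder renaming.
Result: False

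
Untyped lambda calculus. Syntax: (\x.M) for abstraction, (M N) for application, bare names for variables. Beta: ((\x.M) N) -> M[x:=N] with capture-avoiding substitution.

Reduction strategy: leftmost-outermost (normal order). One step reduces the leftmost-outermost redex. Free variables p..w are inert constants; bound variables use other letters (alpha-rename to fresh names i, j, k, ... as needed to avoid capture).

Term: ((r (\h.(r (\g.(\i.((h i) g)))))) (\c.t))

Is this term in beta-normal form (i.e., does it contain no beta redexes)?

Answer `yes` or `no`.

Term: ((r (\h.(r (\g.(\i.((h i) g)))))) (\c.t))
No beta redexes found.

Answer: yes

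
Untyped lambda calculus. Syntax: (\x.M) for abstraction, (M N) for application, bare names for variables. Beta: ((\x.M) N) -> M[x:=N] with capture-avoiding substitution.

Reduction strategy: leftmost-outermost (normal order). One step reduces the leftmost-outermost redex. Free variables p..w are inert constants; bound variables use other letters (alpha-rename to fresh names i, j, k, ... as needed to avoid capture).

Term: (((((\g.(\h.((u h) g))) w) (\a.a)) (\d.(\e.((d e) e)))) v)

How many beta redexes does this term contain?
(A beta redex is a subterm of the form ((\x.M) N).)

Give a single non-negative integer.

Answer: 1

Derivation:
Term: (((((\g.(\h.((u h) g))) w) (\a.a)) (\d.(\e.((d e) e)))) v)
  Redex: ((\g.(\h.((u h) g))) w)
Total redexes: 1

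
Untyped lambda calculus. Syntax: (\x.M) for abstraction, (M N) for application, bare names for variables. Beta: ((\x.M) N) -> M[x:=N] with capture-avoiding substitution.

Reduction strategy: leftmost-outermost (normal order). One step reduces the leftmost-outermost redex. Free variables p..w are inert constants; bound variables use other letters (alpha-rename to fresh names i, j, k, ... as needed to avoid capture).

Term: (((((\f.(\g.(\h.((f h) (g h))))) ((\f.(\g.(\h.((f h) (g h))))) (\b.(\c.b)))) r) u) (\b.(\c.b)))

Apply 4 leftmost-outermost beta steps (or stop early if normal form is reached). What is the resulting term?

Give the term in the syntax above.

Step 0: (((((\f.(\g.(\h.((f h) (g h))))) ((\f.(\g.(\h.((f h) (g h))))) (\b.(\c.b)))) r) u) (\b.(\c.b)))
Step 1: ((((\g.(\h.((((\f.(\g.(\h.((f h) (g h))))) (\b.(\c.b))) h) (g h)))) r) u) (\b.(\c.b)))
Step 2: (((\h.((((\f.(\g.(\h.((f h) (g h))))) (\b.(\c.b))) h) (r h))) u) (\b.(\c.b)))
Step 3: (((((\f.(\g.(\h.((f h) (g h))))) (\b.(\c.b))) u) (r u)) (\b.(\c.b)))
Step 4: ((((\g.(\h.(((\b.(\c.b)) h) (g h)))) u) (r u)) (\b.(\c.b)))

Answer: ((((\g.(\h.(((\b.(\c.b)) h) (g h)))) u) (r u)) (\b.(\c.b)))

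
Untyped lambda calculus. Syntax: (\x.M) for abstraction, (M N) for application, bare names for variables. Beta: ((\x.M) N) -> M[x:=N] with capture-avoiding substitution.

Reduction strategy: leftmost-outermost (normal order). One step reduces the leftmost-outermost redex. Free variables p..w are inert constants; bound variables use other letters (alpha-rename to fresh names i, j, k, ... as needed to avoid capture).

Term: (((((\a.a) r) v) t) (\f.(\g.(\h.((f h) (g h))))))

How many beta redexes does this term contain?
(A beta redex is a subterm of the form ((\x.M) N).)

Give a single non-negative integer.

Term: (((((\a.a) r) v) t) (\f.(\g.(\h.((f h) (g h))))))
  Redex: ((\a.a) r)
Total redexes: 1

Answer: 1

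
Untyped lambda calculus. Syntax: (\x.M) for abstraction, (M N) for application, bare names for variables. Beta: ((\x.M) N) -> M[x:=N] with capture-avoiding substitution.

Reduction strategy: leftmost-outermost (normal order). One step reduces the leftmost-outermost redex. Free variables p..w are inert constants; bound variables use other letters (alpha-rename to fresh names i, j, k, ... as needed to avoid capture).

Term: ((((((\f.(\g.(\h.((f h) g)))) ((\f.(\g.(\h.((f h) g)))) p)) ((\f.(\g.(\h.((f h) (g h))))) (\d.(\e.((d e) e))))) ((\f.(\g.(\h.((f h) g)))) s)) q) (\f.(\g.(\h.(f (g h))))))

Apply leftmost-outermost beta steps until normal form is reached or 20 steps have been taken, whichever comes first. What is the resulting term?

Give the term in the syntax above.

Answer: ((((p (\g.(\h.((h (g h)) (g h))))) (\g.(\h.((s h) g)))) q) (\f.(\g.(\h.(f (g h))))))

Derivation:
Step 0: ((((((\f.(\g.(\h.((f h) g)))) ((\f.(\g.(\h.((f h) g)))) p)) ((\f.(\g.(\h.((f h) (g h))))) (\d.(\e.((d e) e))))) ((\f.(\g.(\h.((f h) g)))) s)) q) (\f.(\g.(\h.(f (g h))))))
Step 1: (((((\g.(\h.((((\f.(\g.(\h.((f h) g)))) p) h) g))) ((\f.(\g.(\h.((f h) (g h))))) (\d.(\e.((d e) e))))) ((\f.(\g.(\h.((f h) g)))) s)) q) (\f.(\g.(\h.(f (g h))))))
Step 2: ((((\h.((((\f.(\g.(\h.((f h) g)))) p) h) ((\f.(\g.(\h.((f h) (g h))))) (\d.(\e.((d e) e)))))) ((\f.(\g.(\h.((f h) g)))) s)) q) (\f.(\g.(\h.(f (g h))))))
Step 3: ((((((\f.(\g.(\h.((f h) g)))) p) ((\f.(\g.(\h.((f h) g)))) s)) ((\f.(\g.(\h.((f h) (g h))))) (\d.(\e.((d e) e))))) q) (\f.(\g.(\h.(f (g h))))))
Step 4: (((((\g.(\h.((p h) g))) ((\f.(\g.(\h.((f h) g)))) s)) ((\f.(\g.(\h.((f h) (g h))))) (\d.(\e.((d e) e))))) q) (\f.(\g.(\h.(f (g h))))))
Step 5: ((((\h.((p h) ((\f.(\g.(\h.((f h) g)))) s))) ((\f.(\g.(\h.((f h) (g h))))) (\d.(\e.((d e) e))))) q) (\f.(\g.(\h.(f (g h))))))
Step 6: ((((p ((\f.(\g.(\h.((f h) (g h))))) (\d.(\e.((d e) e))))) ((\f.(\g.(\h.((f h) g)))) s)) q) (\f.(\g.(\h.(f (g h))))))
Step 7: ((((p (\g.(\h.(((\d.(\e.((d e) e))) h) (g h))))) ((\f.(\g.(\h.((f h) g)))) s)) q) (\f.(\g.(\h.(f (g h))))))
Step 8: ((((p (\g.(\h.((\e.((h e) e)) (g h))))) ((\f.(\g.(\h.((f h) g)))) s)) q) (\f.(\g.(\h.(f (g h))))))
Step 9: ((((p (\g.(\h.((h (g h)) (g h))))) ((\f.(\g.(\h.((f h) g)))) s)) q) (\f.(\g.(\h.(f (g h))))))
Step 10: ((((p (\g.(\h.((h (g h)) (g h))))) (\g.(\h.((s h) g)))) q) (\f.(\g.(\h.(f (g h))))))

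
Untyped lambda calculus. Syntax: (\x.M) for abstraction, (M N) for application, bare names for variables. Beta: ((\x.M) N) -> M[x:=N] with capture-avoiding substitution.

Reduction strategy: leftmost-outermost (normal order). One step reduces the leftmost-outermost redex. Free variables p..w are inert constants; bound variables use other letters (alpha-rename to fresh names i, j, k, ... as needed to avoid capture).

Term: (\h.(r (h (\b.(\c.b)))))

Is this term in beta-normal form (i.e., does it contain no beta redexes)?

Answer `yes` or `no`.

Answer: yes

Derivation:
Term: (\h.(r (h (\b.(\c.b)))))
No beta redexes found.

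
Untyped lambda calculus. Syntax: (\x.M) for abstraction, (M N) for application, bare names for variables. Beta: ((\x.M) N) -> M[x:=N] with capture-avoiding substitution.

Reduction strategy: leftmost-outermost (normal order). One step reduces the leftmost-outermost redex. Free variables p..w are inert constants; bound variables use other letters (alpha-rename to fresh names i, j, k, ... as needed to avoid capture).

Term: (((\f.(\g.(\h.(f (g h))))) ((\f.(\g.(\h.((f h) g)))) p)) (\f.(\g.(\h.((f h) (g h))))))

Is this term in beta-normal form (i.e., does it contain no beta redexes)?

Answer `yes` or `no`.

Answer: no

Derivation:
Term: (((\f.(\g.(\h.(f (g h))))) ((\f.(\g.(\h.((f h) g)))) p)) (\f.(\g.(\h.((f h) (g h))))))
Found 2 beta redex(es).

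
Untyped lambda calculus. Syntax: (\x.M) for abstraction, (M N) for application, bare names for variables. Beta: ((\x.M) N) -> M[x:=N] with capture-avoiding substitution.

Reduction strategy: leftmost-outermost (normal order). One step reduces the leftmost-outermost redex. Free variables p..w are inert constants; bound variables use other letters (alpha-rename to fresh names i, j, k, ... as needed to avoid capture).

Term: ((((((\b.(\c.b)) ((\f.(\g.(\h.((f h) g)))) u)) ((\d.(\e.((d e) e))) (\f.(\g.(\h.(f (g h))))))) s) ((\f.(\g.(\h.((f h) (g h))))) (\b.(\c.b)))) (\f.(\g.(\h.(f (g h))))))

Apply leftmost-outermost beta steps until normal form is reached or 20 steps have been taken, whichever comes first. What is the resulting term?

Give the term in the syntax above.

Answer: (((u (\g.(\h.h))) s) (\f.(\g.(\h.(f (g h))))))

Derivation:
Step 0: ((((((\b.(\c.b)) ((\f.(\g.(\h.((f h) g)))) u)) ((\d.(\e.((d e) e))) (\f.(\g.(\h.(f (g h))))))) s) ((\f.(\g.(\h.((f h) (g h))))) (\b.(\c.b)))) (\f.(\g.(\h.(f (g h))))))
Step 1: (((((\c.((\f.(\g.(\h.((f h) g)))) u)) ((\d.(\e.((d e) e))) (\f.(\g.(\h.(f (g h))))))) s) ((\f.(\g.(\h.((f h) (g h))))) (\b.(\c.b)))) (\f.(\g.(\h.(f (g h))))))
Step 2: (((((\f.(\g.(\h.((f h) g)))) u) s) ((\f.(\g.(\h.((f h) (g h))))) (\b.(\c.b)))) (\f.(\g.(\h.(f (g h))))))
Step 3: ((((\g.(\h.((u h) g))) s) ((\f.(\g.(\h.((f h) (g h))))) (\b.(\c.b)))) (\f.(\g.(\h.(f (g h))))))
Step 4: (((\h.((u h) s)) ((\f.(\g.(\h.((f h) (g h))))) (\b.(\c.b)))) (\f.(\g.(\h.(f (g h))))))
Step 5: (((u ((\f.(\g.(\h.((f h) (g h))))) (\b.(\c.b)))) s) (\f.(\g.(\h.(f (g h))))))
Step 6: (((u (\g.(\h.(((\b.(\c.b)) h) (g h))))) s) (\f.(\g.(\h.(f (g h))))))
Step 7: (((u (\g.(\h.((\c.h) (g h))))) s) (\f.(\g.(\h.(f (g h))))))
Step 8: (((u (\g.(\h.h))) s) (\f.(\g.(\h.(f (g h))))))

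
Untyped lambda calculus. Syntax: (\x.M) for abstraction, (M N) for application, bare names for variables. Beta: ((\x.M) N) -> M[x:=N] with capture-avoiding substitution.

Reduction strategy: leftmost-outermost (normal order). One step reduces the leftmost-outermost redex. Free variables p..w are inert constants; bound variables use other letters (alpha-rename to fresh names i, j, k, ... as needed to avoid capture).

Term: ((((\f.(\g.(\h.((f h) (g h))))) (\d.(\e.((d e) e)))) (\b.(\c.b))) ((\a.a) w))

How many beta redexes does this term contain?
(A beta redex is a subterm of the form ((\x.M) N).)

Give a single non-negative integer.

Term: ((((\f.(\g.(\h.((f h) (g h))))) (\d.(\e.((d e) e)))) (\b.(\c.b))) ((\a.a) w))
  Redex: ((\f.(\g.(\h.((f h) (g h))))) (\d.(\e.((d e) e))))
  Redex: ((\a.a) w)
Total redexes: 2

Answer: 2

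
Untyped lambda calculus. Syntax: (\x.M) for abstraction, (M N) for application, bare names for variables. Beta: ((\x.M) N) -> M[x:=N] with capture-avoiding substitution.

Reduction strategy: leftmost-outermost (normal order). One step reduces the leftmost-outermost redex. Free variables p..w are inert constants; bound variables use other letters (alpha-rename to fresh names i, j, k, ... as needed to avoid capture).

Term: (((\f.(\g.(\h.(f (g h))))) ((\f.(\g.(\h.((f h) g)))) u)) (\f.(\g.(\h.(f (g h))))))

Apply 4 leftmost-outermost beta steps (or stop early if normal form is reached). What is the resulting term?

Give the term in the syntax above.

Step 0: (((\f.(\g.(\h.(f (g h))))) ((\f.(\g.(\h.((f h) g)))) u)) (\f.(\g.(\h.(f (g h))))))
Step 1: ((\g.(\h.(((\f.(\g.(\h.((f h) g)))) u) (g h)))) (\f.(\g.(\h.(f (g h))))))
Step 2: (\h.(((\f.(\g.(\h.((f h) g)))) u) ((\f.(\g.(\h.(f (g h))))) h)))
Step 3: (\h.((\g.(\h.((u h) g))) ((\f.(\g.(\h.(f (g h))))) h)))
Step 4: (\h.(\i.((u i) ((\f.(\g.(\h.(f (g h))))) h))))

Answer: (\h.(\i.((u i) ((\f.(\g.(\h.(f (g h))))) h))))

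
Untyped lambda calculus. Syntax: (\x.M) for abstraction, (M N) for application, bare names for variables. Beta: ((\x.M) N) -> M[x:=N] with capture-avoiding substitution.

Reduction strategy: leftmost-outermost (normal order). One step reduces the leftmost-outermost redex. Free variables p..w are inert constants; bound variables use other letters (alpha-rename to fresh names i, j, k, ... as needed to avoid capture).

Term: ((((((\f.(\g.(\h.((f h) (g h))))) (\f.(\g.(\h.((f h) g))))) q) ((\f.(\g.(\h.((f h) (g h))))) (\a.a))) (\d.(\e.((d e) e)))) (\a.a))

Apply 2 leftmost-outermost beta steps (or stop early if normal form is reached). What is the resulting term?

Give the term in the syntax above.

Answer: ((((\h.(((\f.(\g.(\h.((f h) g)))) h) (q h))) ((\f.(\g.(\h.((f h) (g h))))) (\a.a))) (\d.(\e.((d e) e)))) (\a.a))

Derivation:
Step 0: ((((((\f.(\g.(\h.((f h) (g h))))) (\f.(\g.(\h.((f h) g))))) q) ((\f.(\g.(\h.((f h) (g h))))) (\a.a))) (\d.(\e.((d e) e)))) (\a.a))
Step 1: (((((\g.(\h.(((\f.(\g.(\h.((f h) g)))) h) (g h)))) q) ((\f.(\g.(\h.((f h) (g h))))) (\a.a))) (\d.(\e.((d e) e)))) (\a.a))
Step 2: ((((\h.(((\f.(\g.(\h.((f h) g)))) h) (q h))) ((\f.(\g.(\h.((f h) (g h))))) (\a.a))) (\d.(\e.((d e) e)))) (\a.a))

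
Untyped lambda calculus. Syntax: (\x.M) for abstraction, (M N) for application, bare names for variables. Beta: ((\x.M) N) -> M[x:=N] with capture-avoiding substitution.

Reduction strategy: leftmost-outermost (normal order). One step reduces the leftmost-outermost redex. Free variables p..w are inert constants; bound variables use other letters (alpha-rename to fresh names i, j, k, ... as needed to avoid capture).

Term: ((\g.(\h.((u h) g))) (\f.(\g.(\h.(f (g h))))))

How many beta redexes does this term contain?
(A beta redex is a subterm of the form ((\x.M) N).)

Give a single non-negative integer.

Term: ((\g.(\h.((u h) g))) (\f.(\g.(\h.(f (g h))))))
  Redex: ((\g.(\h.((u h) g))) (\f.(\g.(\h.(f (g h))))))
Total redexes: 1

Answer: 1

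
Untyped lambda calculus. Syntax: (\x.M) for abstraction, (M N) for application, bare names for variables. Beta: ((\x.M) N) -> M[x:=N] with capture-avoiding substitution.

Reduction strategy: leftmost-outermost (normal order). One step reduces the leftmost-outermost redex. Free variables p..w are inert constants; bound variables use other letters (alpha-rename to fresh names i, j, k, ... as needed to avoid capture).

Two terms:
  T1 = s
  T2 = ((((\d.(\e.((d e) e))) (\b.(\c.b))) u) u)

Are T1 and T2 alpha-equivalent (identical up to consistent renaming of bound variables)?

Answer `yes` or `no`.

Answer: no

Derivation:
Term 1: s
Term 2: ((((\d.(\e.((d e) e))) (\b.(\c.b))) u) u)
Alpha-equivalence: compare structure up to binder renaming.
Result: False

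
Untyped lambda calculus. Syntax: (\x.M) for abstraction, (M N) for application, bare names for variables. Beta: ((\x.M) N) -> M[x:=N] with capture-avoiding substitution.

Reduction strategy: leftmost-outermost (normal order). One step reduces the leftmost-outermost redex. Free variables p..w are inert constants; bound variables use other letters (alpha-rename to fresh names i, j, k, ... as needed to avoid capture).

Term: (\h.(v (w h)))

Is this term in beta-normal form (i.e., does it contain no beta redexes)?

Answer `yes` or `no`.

Answer: yes

Derivation:
Term: (\h.(v (w h)))
No beta redexes found.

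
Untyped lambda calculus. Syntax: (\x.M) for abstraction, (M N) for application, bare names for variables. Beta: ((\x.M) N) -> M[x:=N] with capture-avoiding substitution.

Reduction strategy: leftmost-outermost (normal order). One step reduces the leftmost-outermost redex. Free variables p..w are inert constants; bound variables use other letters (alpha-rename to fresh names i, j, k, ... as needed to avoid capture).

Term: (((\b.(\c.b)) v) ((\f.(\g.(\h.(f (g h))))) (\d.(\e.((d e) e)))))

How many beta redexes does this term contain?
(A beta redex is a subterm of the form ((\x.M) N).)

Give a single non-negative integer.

Term: (((\b.(\c.b)) v) ((\f.(\g.(\h.(f (g h))))) (\d.(\e.((d e) e)))))
  Redex: ((\b.(\c.b)) v)
  Redex: ((\f.(\g.(\h.(f (g h))))) (\d.(\e.((d e) e))))
Total redexes: 2

Answer: 2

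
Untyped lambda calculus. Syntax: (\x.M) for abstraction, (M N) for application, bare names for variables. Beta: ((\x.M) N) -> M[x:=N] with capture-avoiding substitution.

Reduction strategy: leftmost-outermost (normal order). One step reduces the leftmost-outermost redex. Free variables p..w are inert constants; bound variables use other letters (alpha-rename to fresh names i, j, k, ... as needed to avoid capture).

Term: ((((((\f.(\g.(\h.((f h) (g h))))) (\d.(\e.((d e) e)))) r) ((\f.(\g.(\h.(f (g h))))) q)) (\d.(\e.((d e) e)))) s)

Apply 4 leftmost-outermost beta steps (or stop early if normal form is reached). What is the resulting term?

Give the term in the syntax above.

Answer: ((((\e.((((\f.(\g.(\h.(f (g h))))) q) e) e)) (r ((\f.(\g.(\h.(f (g h))))) q))) (\d.(\e.((d e) e)))) s)

Derivation:
Step 0: ((((((\f.(\g.(\h.((f h) (g h))))) (\d.(\e.((d e) e)))) r) ((\f.(\g.(\h.(f (g h))))) q)) (\d.(\e.((d e) e)))) s)
Step 1: (((((\g.(\h.(((\d.(\e.((d e) e))) h) (g h)))) r) ((\f.(\g.(\h.(f (g h))))) q)) (\d.(\e.((d e) e)))) s)
Step 2: ((((\h.(((\d.(\e.((d e) e))) h) (r h))) ((\f.(\g.(\h.(f (g h))))) q)) (\d.(\e.((d e) e)))) s)
Step 3: (((((\d.(\e.((d e) e))) ((\f.(\g.(\h.(f (g h))))) q)) (r ((\f.(\g.(\h.(f (g h))))) q))) (\d.(\e.((d e) e)))) s)
Step 4: ((((\e.((((\f.(\g.(\h.(f (g h))))) q) e) e)) (r ((\f.(\g.(\h.(f (g h))))) q))) (\d.(\e.((d e) e)))) s)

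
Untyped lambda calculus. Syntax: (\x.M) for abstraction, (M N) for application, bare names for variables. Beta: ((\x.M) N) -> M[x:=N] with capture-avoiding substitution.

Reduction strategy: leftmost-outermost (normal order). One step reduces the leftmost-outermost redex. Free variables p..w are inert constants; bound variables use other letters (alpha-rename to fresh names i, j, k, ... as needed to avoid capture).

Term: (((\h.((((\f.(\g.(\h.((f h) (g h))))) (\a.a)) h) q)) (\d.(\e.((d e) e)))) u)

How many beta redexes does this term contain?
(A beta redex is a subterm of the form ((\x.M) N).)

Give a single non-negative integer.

Term: (((\h.((((\f.(\g.(\h.((f h) (g h))))) (\a.a)) h) q)) (\d.(\e.((d e) e)))) u)
  Redex: ((\h.((((\f.(\g.(\h.((f h) (g h))))) (\a.a)) h) q)) (\d.(\e.((d e) e))))
  Redex: ((\f.(\g.(\h.((f h) (g h))))) (\a.a))
Total redexes: 2

Answer: 2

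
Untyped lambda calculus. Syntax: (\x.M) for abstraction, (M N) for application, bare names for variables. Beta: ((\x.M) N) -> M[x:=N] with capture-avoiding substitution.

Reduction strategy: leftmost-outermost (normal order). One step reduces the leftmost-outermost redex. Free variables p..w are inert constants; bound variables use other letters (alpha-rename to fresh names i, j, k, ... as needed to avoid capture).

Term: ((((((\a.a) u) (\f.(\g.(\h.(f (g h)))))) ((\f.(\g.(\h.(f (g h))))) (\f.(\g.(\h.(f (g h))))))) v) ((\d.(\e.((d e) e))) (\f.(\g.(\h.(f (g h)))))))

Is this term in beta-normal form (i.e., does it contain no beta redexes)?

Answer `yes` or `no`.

Answer: no

Derivation:
Term: ((((((\a.a) u) (\f.(\g.(\h.(f (g h)))))) ((\f.(\g.(\h.(f (g h))))) (\f.(\g.(\h.(f (g h))))))) v) ((\d.(\e.((d e) e))) (\f.(\g.(\h.(f (g h)))))))
Found 3 beta redex(es).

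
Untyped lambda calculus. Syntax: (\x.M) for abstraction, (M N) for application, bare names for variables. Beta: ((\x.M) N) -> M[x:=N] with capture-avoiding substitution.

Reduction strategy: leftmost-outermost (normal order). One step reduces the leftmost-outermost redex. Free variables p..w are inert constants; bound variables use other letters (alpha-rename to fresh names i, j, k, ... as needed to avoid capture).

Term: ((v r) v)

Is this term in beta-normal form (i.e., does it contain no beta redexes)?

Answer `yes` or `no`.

Answer: yes

Derivation:
Term: ((v r) v)
No beta redexes found.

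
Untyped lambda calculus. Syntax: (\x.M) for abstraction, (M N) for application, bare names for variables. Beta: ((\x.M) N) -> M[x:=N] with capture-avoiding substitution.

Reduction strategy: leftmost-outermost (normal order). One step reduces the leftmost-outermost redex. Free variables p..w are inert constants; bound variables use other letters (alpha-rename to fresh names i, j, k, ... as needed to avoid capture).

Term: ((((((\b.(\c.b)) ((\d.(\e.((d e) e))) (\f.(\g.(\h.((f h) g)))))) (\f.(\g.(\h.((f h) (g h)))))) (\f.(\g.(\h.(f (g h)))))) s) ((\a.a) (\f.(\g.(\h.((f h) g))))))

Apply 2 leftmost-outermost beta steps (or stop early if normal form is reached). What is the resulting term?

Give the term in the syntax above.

Step 0: ((((((\b.(\c.b)) ((\d.(\e.((d e) e))) (\f.(\g.(\h.((f h) g)))))) (\f.(\g.(\h.((f h) (g h)))))) (\f.(\g.(\h.(f (g h)))))) s) ((\a.a) (\f.(\g.(\h.((f h) g))))))
Step 1: (((((\c.((\d.(\e.((d e) e))) (\f.(\g.(\h.((f h) g)))))) (\f.(\g.(\h.((f h) (g h)))))) (\f.(\g.(\h.(f (g h)))))) s) ((\a.a) (\f.(\g.(\h.((f h) g))))))
Step 2: (((((\d.(\e.((d e) e))) (\f.(\g.(\h.((f h) g))))) (\f.(\g.(\h.(f (g h)))))) s) ((\a.a) (\f.(\g.(\h.((f h) g))))))

Answer: (((((\d.(\e.((d e) e))) (\f.(\g.(\h.((f h) g))))) (\f.(\g.(\h.(f (g h)))))) s) ((\a.a) (\f.(\g.(\h.((f h) g))))))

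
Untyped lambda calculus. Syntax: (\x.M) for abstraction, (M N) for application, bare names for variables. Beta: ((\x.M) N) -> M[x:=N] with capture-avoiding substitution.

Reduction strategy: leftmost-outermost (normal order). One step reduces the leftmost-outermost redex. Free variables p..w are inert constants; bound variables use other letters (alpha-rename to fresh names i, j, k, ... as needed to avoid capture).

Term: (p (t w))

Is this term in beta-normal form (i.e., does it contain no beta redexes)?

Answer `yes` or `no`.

Answer: yes

Derivation:
Term: (p (t w))
No beta redexes found.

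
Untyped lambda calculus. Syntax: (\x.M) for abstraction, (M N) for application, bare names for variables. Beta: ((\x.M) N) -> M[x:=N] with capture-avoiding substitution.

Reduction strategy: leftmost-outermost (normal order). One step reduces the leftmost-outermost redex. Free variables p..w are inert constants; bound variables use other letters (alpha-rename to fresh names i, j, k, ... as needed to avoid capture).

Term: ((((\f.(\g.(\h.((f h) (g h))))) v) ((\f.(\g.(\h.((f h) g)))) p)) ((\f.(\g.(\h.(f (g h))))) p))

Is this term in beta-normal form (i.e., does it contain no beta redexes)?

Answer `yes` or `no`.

Term: ((((\f.(\g.(\h.((f h) (g h))))) v) ((\f.(\g.(\h.((f h) g)))) p)) ((\f.(\g.(\h.(f (g h))))) p))
Found 3 beta redex(es).

Answer: no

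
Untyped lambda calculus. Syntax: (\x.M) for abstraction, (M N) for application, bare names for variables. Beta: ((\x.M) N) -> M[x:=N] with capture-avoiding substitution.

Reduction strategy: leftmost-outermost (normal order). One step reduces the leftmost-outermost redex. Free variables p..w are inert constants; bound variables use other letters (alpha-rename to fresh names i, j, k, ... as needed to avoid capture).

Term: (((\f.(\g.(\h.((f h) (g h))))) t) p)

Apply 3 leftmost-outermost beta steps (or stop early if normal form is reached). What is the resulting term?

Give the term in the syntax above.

Step 0: (((\f.(\g.(\h.((f h) (g h))))) t) p)
Step 1: ((\g.(\h.((t h) (g h)))) p)
Step 2: (\h.((t h) (p h)))
Step 3: (normal form reached)

Answer: (\h.((t h) (p h)))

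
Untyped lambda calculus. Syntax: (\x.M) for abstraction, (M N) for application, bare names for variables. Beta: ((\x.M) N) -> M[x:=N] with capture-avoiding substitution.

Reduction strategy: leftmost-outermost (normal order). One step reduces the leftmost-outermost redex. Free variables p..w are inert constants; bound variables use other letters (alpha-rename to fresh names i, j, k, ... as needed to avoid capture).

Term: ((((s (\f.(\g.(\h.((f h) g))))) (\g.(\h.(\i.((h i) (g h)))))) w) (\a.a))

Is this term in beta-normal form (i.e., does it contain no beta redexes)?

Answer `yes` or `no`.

Answer: yes

Derivation:
Term: ((((s (\f.(\g.(\h.((f h) g))))) (\g.(\h.(\i.((h i) (g h)))))) w) (\a.a))
No beta redexes found.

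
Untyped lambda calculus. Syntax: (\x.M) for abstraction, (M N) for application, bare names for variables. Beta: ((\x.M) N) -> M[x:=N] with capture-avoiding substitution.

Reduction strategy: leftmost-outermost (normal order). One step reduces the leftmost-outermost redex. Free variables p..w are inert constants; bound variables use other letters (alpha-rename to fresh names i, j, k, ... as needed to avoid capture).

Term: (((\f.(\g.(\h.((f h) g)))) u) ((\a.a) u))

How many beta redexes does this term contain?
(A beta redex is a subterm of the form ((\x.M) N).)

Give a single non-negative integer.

Answer: 2

Derivation:
Term: (((\f.(\g.(\h.((f h) g)))) u) ((\a.a) u))
  Redex: ((\f.(\g.(\h.((f h) g)))) u)
  Redex: ((\a.a) u)
Total redexes: 2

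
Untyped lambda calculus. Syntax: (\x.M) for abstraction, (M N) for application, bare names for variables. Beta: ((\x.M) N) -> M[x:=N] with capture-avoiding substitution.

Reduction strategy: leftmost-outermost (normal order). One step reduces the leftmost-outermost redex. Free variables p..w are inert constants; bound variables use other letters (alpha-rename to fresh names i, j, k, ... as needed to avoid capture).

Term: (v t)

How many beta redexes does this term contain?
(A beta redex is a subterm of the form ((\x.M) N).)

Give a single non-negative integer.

Term: (v t)
  (no redexes)
Total redexes: 0

Answer: 0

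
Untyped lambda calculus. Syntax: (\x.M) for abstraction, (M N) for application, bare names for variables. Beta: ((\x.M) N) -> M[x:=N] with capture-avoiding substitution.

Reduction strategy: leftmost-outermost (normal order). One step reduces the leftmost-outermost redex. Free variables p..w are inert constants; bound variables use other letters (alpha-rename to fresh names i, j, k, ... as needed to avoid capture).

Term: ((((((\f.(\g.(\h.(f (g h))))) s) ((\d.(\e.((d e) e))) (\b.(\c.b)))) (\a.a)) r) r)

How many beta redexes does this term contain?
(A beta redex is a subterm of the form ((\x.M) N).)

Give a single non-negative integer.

Term: ((((((\f.(\g.(\h.(f (g h))))) s) ((\d.(\e.((d e) e))) (\b.(\c.b)))) (\a.a)) r) r)
  Redex: ((\f.(\g.(\h.(f (g h))))) s)
  Redex: ((\d.(\e.((d e) e))) (\b.(\c.b)))
Total redexes: 2

Answer: 2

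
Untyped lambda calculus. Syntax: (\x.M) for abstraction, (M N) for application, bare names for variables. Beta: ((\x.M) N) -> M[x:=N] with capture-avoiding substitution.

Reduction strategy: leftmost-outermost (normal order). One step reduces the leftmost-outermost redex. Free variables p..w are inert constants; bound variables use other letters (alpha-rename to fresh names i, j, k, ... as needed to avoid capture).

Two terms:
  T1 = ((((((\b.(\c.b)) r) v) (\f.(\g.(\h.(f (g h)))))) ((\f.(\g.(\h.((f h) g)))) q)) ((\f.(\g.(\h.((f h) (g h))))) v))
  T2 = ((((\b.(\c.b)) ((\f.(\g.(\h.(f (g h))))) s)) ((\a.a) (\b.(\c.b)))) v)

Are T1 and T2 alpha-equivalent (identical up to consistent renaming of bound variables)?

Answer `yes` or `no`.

Term 1: ((((((\b.(\c.b)) r) v) (\f.(\g.(\h.(f (g h)))))) ((\f.(\g.(\h.((f h) g)))) q)) ((\f.(\g.(\h.((f h) (g h))))) v))
Term 2: ((((\b.(\c.b)) ((\f.(\g.(\h.(f (g h))))) s)) ((\a.a) (\b.(\c.b)))) v)
Alpha-equivalence: compare structure up to binder renaming.
Result: False

Answer: no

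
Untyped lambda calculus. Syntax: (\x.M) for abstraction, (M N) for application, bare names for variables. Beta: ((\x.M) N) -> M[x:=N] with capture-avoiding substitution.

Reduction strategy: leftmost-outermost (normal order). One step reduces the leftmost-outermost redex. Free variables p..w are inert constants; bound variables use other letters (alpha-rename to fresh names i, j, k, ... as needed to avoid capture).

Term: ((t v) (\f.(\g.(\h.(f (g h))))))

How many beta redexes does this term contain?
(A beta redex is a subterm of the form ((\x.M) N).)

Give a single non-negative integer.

Term: ((t v) (\f.(\g.(\h.(f (g h))))))
  (no redexes)
Total redexes: 0

Answer: 0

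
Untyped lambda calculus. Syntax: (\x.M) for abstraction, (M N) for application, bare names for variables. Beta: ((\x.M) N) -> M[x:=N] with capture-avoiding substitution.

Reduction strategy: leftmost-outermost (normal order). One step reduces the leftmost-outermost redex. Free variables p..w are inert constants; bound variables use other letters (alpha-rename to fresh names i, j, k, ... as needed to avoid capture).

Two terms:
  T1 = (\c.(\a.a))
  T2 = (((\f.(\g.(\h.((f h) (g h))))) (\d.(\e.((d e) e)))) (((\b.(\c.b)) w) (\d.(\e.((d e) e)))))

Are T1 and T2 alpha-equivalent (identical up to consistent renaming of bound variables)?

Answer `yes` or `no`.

Answer: no

Derivation:
Term 1: (\c.(\a.a))
Term 2: (((\f.(\g.(\h.((f h) (g h))))) (\d.(\e.((d e) e)))) (((\b.(\c.b)) w) (\d.(\e.((d e) e)))))
Alpha-equivalence: compare structure up to binder renaming.
Result: False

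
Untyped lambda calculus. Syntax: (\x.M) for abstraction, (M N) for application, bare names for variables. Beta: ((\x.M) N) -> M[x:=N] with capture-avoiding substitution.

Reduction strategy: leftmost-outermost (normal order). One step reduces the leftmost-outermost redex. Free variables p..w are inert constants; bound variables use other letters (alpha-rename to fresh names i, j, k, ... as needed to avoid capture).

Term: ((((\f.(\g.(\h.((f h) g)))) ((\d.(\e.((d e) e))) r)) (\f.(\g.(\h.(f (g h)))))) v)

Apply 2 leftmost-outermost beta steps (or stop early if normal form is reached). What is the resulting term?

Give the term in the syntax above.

Answer: ((\h.((((\d.(\e.((d e) e))) r) h) (\f.(\g.(\h.(f (g h))))))) v)

Derivation:
Step 0: ((((\f.(\g.(\h.((f h) g)))) ((\d.(\e.((d e) e))) r)) (\f.(\g.(\h.(f (g h)))))) v)
Step 1: (((\g.(\h.((((\d.(\e.((d e) e))) r) h) g))) (\f.(\g.(\h.(f (g h)))))) v)
Step 2: ((\h.((((\d.(\e.((d e) e))) r) h) (\f.(\g.(\h.(f (g h))))))) v)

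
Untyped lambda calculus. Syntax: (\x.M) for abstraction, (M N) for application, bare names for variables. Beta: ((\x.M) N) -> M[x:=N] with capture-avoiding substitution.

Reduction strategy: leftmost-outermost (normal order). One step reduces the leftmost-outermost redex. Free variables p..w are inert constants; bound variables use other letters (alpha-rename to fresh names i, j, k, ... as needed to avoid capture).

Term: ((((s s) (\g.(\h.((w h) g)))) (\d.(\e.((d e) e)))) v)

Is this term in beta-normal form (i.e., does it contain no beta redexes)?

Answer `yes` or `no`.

Answer: yes

Derivation:
Term: ((((s s) (\g.(\h.((w h) g)))) (\d.(\e.((d e) e)))) v)
No beta redexes found.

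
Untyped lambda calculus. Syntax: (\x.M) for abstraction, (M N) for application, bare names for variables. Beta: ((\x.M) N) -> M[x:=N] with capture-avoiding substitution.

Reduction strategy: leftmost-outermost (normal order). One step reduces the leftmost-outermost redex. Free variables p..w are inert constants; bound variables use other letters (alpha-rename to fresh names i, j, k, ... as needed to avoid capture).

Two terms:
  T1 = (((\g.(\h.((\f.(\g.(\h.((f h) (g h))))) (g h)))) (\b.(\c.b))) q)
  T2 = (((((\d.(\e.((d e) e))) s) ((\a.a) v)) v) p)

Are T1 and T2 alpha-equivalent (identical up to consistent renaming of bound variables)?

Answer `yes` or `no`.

Answer: no

Derivation:
Term 1: (((\g.(\h.((\f.(\g.(\h.((f h) (g h))))) (g h)))) (\b.(\c.b))) q)
Term 2: (((((\d.(\e.((d e) e))) s) ((\a.a) v)) v) p)
Alpha-equivalence: compare structure up to binder renaming.
Result: False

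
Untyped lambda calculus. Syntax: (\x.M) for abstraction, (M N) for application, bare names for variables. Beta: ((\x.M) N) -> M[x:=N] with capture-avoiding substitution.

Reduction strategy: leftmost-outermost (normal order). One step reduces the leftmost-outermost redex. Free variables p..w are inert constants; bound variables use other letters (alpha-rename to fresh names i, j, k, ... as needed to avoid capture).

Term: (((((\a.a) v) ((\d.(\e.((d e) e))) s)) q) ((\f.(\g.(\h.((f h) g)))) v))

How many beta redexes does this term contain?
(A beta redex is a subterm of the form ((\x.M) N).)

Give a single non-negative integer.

Answer: 3

Derivation:
Term: (((((\a.a) v) ((\d.(\e.((d e) e))) s)) q) ((\f.(\g.(\h.((f h) g)))) v))
  Redex: ((\a.a) v)
  Redex: ((\d.(\e.((d e) e))) s)
  Redex: ((\f.(\g.(\h.((f h) g)))) v)
Total redexes: 3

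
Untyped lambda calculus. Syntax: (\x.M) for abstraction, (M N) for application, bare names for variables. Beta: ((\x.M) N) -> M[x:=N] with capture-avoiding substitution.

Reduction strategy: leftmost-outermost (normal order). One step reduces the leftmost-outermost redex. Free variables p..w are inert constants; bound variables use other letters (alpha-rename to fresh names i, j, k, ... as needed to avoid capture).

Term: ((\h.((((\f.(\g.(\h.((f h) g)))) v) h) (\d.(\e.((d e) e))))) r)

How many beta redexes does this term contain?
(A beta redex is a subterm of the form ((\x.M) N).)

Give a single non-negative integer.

Answer: 2

Derivation:
Term: ((\h.((((\f.(\g.(\h.((f h) g)))) v) h) (\d.(\e.((d e) e))))) r)
  Redex: ((\h.((((\f.(\g.(\h.((f h) g)))) v) h) (\d.(\e.((d e) e))))) r)
  Redex: ((\f.(\g.(\h.((f h) g)))) v)
Total redexes: 2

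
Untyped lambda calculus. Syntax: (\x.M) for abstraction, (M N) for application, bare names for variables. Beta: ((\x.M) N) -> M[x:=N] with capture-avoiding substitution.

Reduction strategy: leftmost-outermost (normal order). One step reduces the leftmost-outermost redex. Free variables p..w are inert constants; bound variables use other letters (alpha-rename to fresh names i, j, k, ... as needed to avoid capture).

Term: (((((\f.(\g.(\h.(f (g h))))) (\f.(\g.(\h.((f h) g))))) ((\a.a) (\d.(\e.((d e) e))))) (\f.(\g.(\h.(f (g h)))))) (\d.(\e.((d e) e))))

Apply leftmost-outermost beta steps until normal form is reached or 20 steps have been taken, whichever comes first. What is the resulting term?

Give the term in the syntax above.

Answer: (\h.(h (h (\d.(\e.((d e) e))))))

Derivation:
Step 0: (((((\f.(\g.(\h.(f (g h))))) (\f.(\g.(\h.((f h) g))))) ((\a.a) (\d.(\e.((d e) e))))) (\f.(\g.(\h.(f (g h)))))) (\d.(\e.((d e) e))))
Step 1: ((((\g.(\h.((\f.(\g.(\h.((f h) g)))) (g h)))) ((\a.a) (\d.(\e.((d e) e))))) (\f.(\g.(\h.(f (g h)))))) (\d.(\e.((d e) e))))
Step 2: (((\h.((\f.(\g.(\h.((f h) g)))) (((\a.a) (\d.(\e.((d e) e)))) h))) (\f.(\g.(\h.(f (g h)))))) (\d.(\e.((d e) e))))
Step 3: (((\f.(\g.(\h.((f h) g)))) (((\a.a) (\d.(\e.((d e) e)))) (\f.(\g.(\h.(f (g h))))))) (\d.(\e.((d e) e))))
Step 4: ((\g.(\h.(((((\a.a) (\d.(\e.((d e) e)))) (\f.(\g.(\h.(f (g h)))))) h) g))) (\d.(\e.((d e) e))))
Step 5: (\h.(((((\a.a) (\d.(\e.((d e) e)))) (\f.(\g.(\h.(f (g h)))))) h) (\d.(\e.((d e) e)))))
Step 6: (\h.((((\d.(\e.((d e) e))) (\f.(\g.(\h.(f (g h)))))) h) (\d.(\e.((d e) e)))))
Step 7: (\h.(((\e.(((\f.(\g.(\h.(f (g h))))) e) e)) h) (\d.(\e.((d e) e)))))
Step 8: (\h.((((\f.(\g.(\h.(f (g h))))) h) h) (\d.(\e.((d e) e)))))
Step 9: (\h.(((\g.(\i.(h (g i)))) h) (\d.(\e.((d e) e)))))
Step 10: (\h.((\i.(h (h i))) (\d.(\e.((d e) e)))))
Step 11: (\h.(h (h (\d.(\e.((d e) e))))))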